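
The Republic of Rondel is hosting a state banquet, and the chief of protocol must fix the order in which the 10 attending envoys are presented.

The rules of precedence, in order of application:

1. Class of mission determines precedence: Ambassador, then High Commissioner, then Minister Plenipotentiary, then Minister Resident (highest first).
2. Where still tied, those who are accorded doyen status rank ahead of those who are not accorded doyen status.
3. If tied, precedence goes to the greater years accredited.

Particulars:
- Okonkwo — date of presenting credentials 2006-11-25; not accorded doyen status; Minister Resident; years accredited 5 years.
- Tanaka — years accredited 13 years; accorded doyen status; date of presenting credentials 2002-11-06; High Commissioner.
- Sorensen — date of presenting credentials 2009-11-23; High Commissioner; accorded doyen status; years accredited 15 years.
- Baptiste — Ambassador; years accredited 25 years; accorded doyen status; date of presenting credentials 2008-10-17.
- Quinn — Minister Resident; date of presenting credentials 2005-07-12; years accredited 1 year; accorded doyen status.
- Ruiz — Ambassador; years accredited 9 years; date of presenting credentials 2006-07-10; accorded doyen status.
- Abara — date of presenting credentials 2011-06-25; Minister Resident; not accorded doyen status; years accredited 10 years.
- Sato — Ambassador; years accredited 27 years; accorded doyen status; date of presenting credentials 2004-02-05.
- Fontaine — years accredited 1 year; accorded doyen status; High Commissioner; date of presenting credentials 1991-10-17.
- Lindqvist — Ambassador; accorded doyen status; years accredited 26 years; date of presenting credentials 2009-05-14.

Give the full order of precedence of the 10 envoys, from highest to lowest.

By class of mission: Sato, Lindqvist, Baptiste and Ruiz (Ambassador); then Sorensen, Tanaka and Fontaine (High Commissioner); then Quinn, Abara and Okonkwo (Minister Resident).
Sato, Lindqvist, Baptiste and Ruiz are each accorded doyen status, so the next rule applies.
Among Sato, Lindqvist, Baptiste and Ruiz, by years accredited (higher first): Sato (27 years) before Lindqvist (26 years) before Baptiste (25 years) before Ruiz (9 years).
Sorensen, Tanaka and Fontaine are each accorded doyen status, so the next rule applies.
Among Sorensen, Tanaka and Fontaine, by years accredited (higher first): Sorensen (15 years) before Tanaka (13 years) before Fontaine (1 year).
Among Quinn, Abara and Okonkwo, accorded doyen status before not accorded doyen status: Quinn (accorded doyen status) before Abara and Okonkwo (not accorded doyen status).
Among Abara and Okonkwo, by years accredited (higher first): Abara (10 years) before Okonkwo (5 years).
Full order: Sato, Lindqvist, Baptiste, Ruiz, Sorensen, Tanaka, Fontaine, Quinn, Abara, Okonkwo.

Sato, Lindqvist, Baptiste, Ruiz, Sorensen, Tanaka, Fontaine, Quinn, Abara, Okonkwo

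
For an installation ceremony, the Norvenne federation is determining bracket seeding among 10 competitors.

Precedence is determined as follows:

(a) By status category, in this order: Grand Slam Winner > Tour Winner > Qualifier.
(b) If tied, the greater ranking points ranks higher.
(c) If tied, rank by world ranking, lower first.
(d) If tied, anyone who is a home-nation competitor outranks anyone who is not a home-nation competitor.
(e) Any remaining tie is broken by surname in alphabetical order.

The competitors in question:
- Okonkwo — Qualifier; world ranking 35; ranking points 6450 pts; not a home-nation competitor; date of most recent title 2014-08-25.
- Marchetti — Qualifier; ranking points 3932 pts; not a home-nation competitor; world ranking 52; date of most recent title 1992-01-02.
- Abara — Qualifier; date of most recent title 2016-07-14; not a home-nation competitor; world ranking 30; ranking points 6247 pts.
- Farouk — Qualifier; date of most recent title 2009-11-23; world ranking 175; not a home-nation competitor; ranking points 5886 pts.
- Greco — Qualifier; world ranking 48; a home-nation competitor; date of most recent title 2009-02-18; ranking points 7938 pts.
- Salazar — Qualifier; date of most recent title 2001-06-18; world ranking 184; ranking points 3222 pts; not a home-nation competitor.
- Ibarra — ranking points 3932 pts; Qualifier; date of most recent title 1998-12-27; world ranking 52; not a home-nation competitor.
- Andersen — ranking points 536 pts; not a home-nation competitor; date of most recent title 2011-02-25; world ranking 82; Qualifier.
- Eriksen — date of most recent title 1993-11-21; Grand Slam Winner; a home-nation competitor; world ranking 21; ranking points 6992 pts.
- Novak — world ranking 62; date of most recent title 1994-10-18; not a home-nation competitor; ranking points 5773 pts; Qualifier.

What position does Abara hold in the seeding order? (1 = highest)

4

By status category: Eriksen (Grand Slam Winner); then Greco, Okonkwo, Abara, Farouk, Novak, Ibarra, Marchetti, Salazar and Andersen (Qualifier).
Among Greco, Okonkwo, Abara, Farouk, Novak, Ibarra, Marchetti, Salazar and Andersen, by ranking points (higher first): Greco (7938 pts) before Okonkwo (6450 pts) before Abara (6247 pts) before Farouk (5886 pts) before Novak (5773 pts) before Ibarra and Marchetti (3932 pts) before Salazar (3222 pts) before Andersen (536 pts).
Ibarra and Marchetti both have world ranking 52, so the next rule applies.
Ibarra and Marchetti are each not a home-nation competitor, so the next rule applies.
Among Ibarra and Marchetti, alphabetically by surname: Ibarra before Marchetti.
Order: Eriksen, Greco, Okonkwo, Abara, Farouk, Novak, Ibarra, Marchetti, Salazar, Andersen. So position 4.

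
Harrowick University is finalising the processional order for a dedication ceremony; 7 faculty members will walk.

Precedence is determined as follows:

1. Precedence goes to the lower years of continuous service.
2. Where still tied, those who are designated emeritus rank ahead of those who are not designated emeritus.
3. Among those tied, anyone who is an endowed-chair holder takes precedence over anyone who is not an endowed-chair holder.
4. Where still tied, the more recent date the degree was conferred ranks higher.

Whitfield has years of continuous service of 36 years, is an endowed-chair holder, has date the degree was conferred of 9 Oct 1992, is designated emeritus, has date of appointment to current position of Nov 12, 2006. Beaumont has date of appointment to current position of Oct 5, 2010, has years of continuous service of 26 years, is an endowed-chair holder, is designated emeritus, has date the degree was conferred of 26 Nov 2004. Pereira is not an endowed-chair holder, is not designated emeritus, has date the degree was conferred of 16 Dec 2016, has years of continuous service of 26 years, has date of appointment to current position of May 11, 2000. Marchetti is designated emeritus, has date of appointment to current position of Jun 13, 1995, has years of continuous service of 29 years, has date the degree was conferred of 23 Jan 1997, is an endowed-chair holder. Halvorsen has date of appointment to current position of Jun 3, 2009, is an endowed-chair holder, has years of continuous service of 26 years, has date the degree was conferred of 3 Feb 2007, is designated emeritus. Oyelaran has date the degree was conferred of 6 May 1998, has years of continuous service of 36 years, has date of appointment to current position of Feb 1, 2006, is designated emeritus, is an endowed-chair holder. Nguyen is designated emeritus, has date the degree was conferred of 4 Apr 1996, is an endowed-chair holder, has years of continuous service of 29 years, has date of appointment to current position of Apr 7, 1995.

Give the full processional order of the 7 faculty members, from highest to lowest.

By years of continuous service (lower first): Halvorsen, Beaumont and Pereira (each 26 years); then Marchetti and Nguyen (both 29 years); then Oyelaran and Whitfield (both 36 years).
Among Halvorsen, Beaumont and Pereira, designated emeritus before not designated emeritus: Halvorsen and Beaumont (designated emeritus) before Pereira (not designated emeritus).
Halvorsen and Beaumont are each an endowed-chair holder, so the next rule applies.
Among Halvorsen and Beaumont, by date the degree was conferred (later first): Halvorsen (3 Feb 2007) before Beaumont (26 Nov 2004).
Marchetti and Nguyen are each designated emeritus, so the next rule applies.
Marchetti and Nguyen are each an endowed-chair holder, so the next rule applies.
Among Marchetti and Nguyen, by date the degree was conferred (later first): Marchetti (23 Jan 1997) before Nguyen (4 Apr 1996).
Oyelaran and Whitfield are each designated emeritus, so the next rule applies.
Oyelaran and Whitfield are each an endowed-chair holder, so the next rule applies.
Among Oyelaran and Whitfield, by date the degree was conferred (later first): Oyelaran (6 May 1998) before Whitfield (9 Oct 1992).
Full order: Halvorsen, Beaumont, Pereira, Marchetti, Nguyen, Oyelaran, Whitfield.

Halvorsen, Beaumont, Pereira, Marchetti, Nguyen, Oyelaran, Whitfield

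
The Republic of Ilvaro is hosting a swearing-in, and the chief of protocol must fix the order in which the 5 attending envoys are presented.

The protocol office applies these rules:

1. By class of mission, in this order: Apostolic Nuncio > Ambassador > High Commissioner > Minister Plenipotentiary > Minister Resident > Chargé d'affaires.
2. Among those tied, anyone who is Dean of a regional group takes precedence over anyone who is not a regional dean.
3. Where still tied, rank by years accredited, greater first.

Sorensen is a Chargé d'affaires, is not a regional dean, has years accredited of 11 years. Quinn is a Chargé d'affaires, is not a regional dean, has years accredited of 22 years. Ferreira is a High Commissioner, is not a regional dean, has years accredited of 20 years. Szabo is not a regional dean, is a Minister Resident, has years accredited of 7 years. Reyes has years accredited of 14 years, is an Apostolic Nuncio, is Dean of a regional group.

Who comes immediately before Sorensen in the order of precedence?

By class of mission: Reyes (Apostolic Nuncio); then Ferreira (High Commissioner); then Szabo (Minister Resident); then Quinn and Sorensen (Chargé d'affaires).
Quinn and Sorensen are each not a regional dean, so the next rule applies.
Among Quinn and Sorensen, by years accredited (higher first): Quinn (22 years) before Sorensen (11 years).
Order: Reyes, Ferreira, Szabo, Quinn, Sorensen.

Quinn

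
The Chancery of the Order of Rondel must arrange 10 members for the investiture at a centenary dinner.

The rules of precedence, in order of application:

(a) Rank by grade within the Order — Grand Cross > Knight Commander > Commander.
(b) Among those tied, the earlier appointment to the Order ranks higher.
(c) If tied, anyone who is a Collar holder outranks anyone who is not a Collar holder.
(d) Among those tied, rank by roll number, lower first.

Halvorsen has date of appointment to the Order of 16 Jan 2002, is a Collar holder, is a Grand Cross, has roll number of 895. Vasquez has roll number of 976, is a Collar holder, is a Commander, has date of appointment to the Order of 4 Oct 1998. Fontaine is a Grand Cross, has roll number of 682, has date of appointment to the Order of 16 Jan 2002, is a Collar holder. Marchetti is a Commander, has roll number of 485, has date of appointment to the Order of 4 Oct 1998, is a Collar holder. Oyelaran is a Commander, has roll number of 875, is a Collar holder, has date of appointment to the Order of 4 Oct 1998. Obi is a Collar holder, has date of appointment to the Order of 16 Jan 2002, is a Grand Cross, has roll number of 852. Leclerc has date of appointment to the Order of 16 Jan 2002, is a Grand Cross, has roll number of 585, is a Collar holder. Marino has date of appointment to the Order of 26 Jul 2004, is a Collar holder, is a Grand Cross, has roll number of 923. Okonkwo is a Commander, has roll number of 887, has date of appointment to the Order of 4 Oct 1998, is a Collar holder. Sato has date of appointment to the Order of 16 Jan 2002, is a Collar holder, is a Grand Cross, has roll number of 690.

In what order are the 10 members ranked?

Leclerc, Fontaine, Sato, Obi, Halvorsen, Marino, Marchetti, Oyelaran, Okonkwo, Vasquez

By grade within the Order: Leclerc, Fontaine, Sato, Obi, Halvorsen and Marino (Grand Cross); then Marchetti, Oyelaran, Okonkwo and Vasquez (Commander).
Among Leclerc, Fontaine, Sato, Obi, Halvorsen and Marino, by date of appointment to the Order (earlier first): Leclerc, Fontaine, Sato, Obi and Halvorsen (16 Jan 2002) before Marino (26 Jul 2004).
Leclerc, Fontaine, Sato, Obi and Halvorsen are each a Collar holder, so the next rule applies.
Among Leclerc, Fontaine, Sato, Obi and Halvorsen, by roll number (lower first): Leclerc (585) before Fontaine (682) before Sato (690) before Obi (852) before Halvorsen (895).
Marchetti, Oyelaran, Okonkwo and Vasquez all have date of appointment to the Order 4 Oct 1998, so the next rule applies.
Marchetti, Oyelaran, Okonkwo and Vasquez are each a Collar holder, so the next rule applies.
Among Marchetti, Oyelaran, Okonkwo and Vasquez, by roll number (lower first): Marchetti (485) before Oyelaran (875) before Okonkwo (887) before Vasquez (976).
Full order: Leclerc, Fontaine, Sato, Obi, Halvorsen, Marino, Marchetti, Oyelaran, Okonkwo, Vasquez.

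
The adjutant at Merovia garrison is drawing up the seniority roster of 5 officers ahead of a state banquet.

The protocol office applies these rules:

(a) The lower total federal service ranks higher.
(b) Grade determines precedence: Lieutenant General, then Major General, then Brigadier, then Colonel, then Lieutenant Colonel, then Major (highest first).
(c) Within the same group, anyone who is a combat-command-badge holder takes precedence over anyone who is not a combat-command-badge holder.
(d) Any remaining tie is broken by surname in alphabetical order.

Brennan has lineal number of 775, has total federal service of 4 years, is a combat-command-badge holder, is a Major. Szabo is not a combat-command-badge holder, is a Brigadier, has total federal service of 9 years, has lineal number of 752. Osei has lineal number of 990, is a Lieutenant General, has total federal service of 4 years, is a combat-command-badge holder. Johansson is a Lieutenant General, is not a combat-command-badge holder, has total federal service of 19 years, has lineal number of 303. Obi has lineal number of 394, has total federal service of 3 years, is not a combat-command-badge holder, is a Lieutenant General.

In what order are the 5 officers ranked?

Obi, Osei, Brennan, Szabo, Johansson

By total federal service (lower first): Obi (3 years); then Osei and Brennan (both 4 years); then Szabo (9 years); then Johansson (19 years).
Among Osei and Brennan, by grade: Osei (Lieutenant General) before Brennan (Major).
Full order: Obi, Osei, Brennan, Szabo, Johansson.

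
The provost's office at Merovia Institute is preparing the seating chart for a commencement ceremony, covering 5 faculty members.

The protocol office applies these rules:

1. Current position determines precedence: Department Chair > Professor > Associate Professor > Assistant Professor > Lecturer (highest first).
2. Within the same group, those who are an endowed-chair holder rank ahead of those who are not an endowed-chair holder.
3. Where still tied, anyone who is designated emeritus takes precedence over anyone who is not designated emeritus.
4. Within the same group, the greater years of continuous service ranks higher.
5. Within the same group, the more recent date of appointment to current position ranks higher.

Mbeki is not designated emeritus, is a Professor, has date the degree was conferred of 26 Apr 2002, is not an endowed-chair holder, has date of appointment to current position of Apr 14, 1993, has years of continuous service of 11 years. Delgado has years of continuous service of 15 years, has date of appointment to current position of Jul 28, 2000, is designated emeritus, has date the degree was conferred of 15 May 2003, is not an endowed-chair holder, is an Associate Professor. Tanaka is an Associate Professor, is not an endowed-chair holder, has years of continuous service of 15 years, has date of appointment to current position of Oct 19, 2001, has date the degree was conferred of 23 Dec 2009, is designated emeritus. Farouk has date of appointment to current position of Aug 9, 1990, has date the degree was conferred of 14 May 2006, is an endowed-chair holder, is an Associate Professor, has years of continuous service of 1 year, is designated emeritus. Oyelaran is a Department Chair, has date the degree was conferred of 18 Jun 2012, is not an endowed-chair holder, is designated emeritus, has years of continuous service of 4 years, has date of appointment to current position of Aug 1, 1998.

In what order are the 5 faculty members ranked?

Oyelaran, Mbeki, Farouk, Tanaka, Delgado

By current position: Oyelaran (Department Chair); then Mbeki (Professor); then Farouk, Tanaka and Delgado (Associate Professor).
Among Farouk, Tanaka and Delgado, an endowed-chair holder before not an endowed-chair holder: Farouk (an endowed-chair holder) before Tanaka and Delgado (not an endowed-chair holder).
Tanaka and Delgado are each designated emeritus, so the next rule applies.
Tanaka and Delgado both have years of continuous service 15 years, so the next rule applies.
Among Tanaka and Delgado, by date of appointment to current position (later first): Tanaka (Oct 19, 2001) before Delgado (Jul 28, 2000).
Full order: Oyelaran, Mbeki, Farouk, Tanaka, Delgado.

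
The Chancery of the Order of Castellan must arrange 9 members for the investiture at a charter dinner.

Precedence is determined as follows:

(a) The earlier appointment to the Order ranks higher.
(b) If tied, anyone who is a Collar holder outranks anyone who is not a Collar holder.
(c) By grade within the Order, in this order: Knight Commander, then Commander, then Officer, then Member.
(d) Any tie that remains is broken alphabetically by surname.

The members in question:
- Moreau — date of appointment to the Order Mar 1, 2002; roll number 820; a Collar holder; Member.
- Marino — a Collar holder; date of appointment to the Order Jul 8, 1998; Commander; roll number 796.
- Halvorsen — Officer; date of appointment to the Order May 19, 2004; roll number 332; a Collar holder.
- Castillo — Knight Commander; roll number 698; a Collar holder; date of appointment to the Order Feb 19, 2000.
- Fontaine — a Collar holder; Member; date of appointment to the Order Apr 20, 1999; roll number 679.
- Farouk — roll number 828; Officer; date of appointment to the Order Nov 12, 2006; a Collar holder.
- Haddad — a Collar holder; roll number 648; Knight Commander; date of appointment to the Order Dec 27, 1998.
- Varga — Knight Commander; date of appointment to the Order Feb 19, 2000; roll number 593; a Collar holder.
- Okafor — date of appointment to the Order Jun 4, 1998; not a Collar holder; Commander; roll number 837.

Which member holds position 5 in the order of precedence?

Castillo

By date of appointment to the Order (earlier first): Okafor (Jun 4, 1998); then Marino (Jul 8, 1998); then Haddad (Dec 27, 1998); then Fontaine (Apr 20, 1999); then Castillo and Varga (both Feb 19, 2000); then Moreau (Mar 1, 2002); then Halvorsen (May 19, 2004); then Farouk (Nov 12, 2006).
Castillo and Varga are each a Collar holder, so the next rule applies.
Castillo and Varga are each Knight Commander, so the next rule applies.
Among Castillo and Varga, alphabetically by surname: Castillo before Varga.
Order: Okafor, Marino, Haddad, Fontaine, Castillo, Varga, Moreau, Halvorsen, Farouk.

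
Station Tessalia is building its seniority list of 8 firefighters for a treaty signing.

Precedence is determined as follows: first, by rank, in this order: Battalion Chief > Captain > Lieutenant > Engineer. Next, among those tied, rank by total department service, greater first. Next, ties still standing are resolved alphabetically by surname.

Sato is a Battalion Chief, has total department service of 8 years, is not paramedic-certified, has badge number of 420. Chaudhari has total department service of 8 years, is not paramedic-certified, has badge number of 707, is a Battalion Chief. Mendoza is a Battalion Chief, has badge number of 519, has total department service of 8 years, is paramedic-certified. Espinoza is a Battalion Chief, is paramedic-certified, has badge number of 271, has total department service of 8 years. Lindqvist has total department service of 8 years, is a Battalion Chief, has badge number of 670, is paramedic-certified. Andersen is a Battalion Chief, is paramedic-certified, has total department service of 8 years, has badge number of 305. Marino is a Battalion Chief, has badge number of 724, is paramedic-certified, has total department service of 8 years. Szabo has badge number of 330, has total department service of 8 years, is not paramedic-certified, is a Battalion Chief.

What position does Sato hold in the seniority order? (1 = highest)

7

By rank: Andersen, Chaudhari, Espinoza, Lindqvist, Marino, Mendoza, Sato and Szabo (Battalion Chief).
Andersen, Chaudhari, Espinoza, Lindqvist, Marino, Mendoza, Sato and Szabo all have total department service 8 years, so the next rule applies.
Among Andersen, Chaudhari, Espinoza, Lindqvist, Marino, Mendoza, Sato and Szabo, alphabetically by surname: Andersen before Chaudhari before Espinoza before Lindqvist before Marino before Mendoza before Sato before Szabo.
Order: Andersen, Chaudhari, Espinoza, Lindqvist, Marino, Mendoza, Sato, Szabo. So position 7.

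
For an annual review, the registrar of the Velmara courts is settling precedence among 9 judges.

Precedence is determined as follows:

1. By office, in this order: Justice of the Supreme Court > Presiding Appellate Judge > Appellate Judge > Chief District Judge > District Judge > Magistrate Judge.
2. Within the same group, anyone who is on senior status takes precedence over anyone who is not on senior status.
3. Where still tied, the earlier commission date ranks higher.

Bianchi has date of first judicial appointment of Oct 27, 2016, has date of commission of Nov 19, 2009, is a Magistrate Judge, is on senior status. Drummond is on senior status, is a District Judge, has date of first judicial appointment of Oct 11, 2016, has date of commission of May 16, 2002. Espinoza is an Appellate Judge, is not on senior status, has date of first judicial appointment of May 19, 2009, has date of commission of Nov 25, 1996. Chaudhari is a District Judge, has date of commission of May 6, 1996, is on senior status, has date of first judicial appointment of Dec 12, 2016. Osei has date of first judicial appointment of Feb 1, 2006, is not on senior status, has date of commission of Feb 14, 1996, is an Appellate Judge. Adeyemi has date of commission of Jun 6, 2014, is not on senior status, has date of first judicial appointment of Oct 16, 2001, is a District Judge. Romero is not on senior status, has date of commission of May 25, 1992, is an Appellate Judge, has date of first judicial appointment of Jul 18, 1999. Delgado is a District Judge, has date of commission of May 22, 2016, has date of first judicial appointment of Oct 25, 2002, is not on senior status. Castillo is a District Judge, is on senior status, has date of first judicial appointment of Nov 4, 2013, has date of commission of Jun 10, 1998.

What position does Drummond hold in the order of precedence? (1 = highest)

By office: Romero, Osei and Espinoza (Appellate Judge); then Chaudhari, Castillo, Drummond, Adeyemi and Delgado (District Judge); then Bianchi (Magistrate Judge).
Romero, Osei and Espinoza are each not on senior status, so the next rule applies.
Among Romero, Osei and Espinoza, by date of commission (earlier first): Romero (May 25, 1992) before Osei (Feb 14, 1996) before Espinoza (Nov 25, 1996).
Among Chaudhari, Castillo, Drummond, Adeyemi and Delgado, on senior status before not on senior status: Chaudhari, Castillo and Drummond (on senior status) before Adeyemi and Delgado (not on senior status).
Among Chaudhari, Castillo and Drummond, by date of commission (earlier first): Chaudhari (May 6, 1996) before Castillo (Jun 10, 1998) before Drummond (May 16, 2002).
Among Adeyemi and Delgado, by date of commission (earlier first): Adeyemi (Jun 6, 2014) before Delgado (May 22, 2016).
Order: Romero, Osei, Espinoza, Chaudhari, Castillo, Drummond, Adeyemi, Delgado, Bianchi. So position 6.

6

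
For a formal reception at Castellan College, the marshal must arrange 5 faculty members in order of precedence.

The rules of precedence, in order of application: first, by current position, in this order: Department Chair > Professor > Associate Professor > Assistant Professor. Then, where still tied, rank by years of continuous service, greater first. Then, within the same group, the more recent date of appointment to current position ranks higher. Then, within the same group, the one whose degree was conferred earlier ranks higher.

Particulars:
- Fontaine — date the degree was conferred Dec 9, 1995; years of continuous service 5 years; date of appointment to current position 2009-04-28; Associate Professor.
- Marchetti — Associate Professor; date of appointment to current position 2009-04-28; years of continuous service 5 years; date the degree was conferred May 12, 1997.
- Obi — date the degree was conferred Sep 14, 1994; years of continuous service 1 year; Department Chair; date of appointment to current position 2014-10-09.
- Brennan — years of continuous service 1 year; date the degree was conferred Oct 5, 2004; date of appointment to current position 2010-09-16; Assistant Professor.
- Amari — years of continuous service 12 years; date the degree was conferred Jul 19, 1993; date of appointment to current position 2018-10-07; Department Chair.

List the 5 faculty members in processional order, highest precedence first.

By current position: Amari and Obi (Department Chair); then Fontaine and Marchetti (Associate Professor); then Brennan (Assistant Professor).
Among Amari and Obi, by years of continuous service (higher first): Amari (12 years) before Obi (1 year).
Fontaine and Marchetti both have years of continuous service 5 years, so the next rule applies.
Fontaine and Marchetti both have date of appointment to current position 2009-04-28, so the next rule applies.
Among Fontaine and Marchetti, by date the degree was conferred (earlier first): Fontaine (Dec 9, 1995) before Marchetti (May 12, 1997).
Full order: Amari, Obi, Fontaine, Marchetti, Brennan.

Amari, Obi, Fontaine, Marchetti, Brennan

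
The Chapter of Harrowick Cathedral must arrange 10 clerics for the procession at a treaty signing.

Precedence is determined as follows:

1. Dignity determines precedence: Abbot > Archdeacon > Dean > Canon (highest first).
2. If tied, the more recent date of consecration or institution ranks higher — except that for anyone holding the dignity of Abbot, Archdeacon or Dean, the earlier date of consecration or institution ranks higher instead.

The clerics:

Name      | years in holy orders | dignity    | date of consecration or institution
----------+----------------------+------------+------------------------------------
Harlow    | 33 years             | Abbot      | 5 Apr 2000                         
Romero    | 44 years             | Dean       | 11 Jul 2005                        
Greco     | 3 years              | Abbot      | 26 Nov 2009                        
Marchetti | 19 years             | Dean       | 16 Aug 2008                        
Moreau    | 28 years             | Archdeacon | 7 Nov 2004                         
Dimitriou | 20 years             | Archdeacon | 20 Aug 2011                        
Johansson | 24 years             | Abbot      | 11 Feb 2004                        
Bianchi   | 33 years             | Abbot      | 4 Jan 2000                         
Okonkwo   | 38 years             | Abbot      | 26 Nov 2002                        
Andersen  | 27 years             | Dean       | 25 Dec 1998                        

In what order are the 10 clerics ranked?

By dignity: Bianchi, Harlow, Okonkwo, Johansson and Greco (Abbot); then Moreau and Dimitriou (Archdeacon); then Andersen, Romero and Marchetti (Dean).
Among Bianchi, Harlow, Okonkwo, Johansson and Greco, by date of consecration or institution (earlier first) (reversed rule for this group): Bianchi (4 Jan 2000) before Harlow (5 Apr 2000) before Okonkwo (26 Nov 2002) before Johansson (11 Feb 2004) before Greco (26 Nov 2009).
Among Moreau and Dimitriou, by date of consecration or institution (earlier first) (reversed rule for this group): Moreau (7 Nov 2004) before Dimitriou (20 Aug 2011).
Among Andersen, Romero and Marchetti, by date of consecration or institution (earlier first) (reversed rule for this group): Andersen (25 Dec 1998) before Romero (11 Jul 2005) before Marchetti (16 Aug 2008).
Full order: Bianchi, Harlow, Okonkwo, Johansson, Greco, Moreau, Dimitriou, Andersen, Romero, Marchetti.

Bianchi, Harlow, Okonkwo, Johansson, Greco, Moreau, Dimitriou, Andersen, Romero, Marchetti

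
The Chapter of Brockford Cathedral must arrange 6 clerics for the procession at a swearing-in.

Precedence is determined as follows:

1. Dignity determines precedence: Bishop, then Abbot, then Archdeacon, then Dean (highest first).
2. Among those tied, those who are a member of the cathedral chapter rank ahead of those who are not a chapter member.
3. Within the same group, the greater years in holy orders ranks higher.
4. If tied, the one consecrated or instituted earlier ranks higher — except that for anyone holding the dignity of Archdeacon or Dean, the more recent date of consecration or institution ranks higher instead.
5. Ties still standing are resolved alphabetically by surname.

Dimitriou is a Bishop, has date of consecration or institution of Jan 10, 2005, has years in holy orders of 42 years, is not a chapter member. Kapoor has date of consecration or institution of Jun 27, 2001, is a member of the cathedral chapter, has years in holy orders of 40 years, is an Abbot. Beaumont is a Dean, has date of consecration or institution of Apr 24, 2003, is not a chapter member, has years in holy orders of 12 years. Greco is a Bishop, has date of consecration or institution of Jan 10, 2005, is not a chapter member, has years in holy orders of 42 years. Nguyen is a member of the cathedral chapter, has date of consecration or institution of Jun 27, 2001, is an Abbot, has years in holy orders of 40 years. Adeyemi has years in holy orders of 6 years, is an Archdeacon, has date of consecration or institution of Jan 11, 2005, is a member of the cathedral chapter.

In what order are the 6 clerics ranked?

Dimitriou, Greco, Kapoor, Nguyen, Adeyemi, Beaumont

By dignity: Dimitriou and Greco (Bishop); then Kapoor and Nguyen (Abbot); then Adeyemi (Archdeacon); then Beaumont (Dean).
Dimitriou and Greco are each not a chapter member, so the next rule applies.
Dimitriou and Greco both have years in holy orders 42 years, so the next rule applies.
Dimitriou and Greco both have date of consecration or institution Jan 10, 2005, so the next rule applies.
Among Dimitriou and Greco, alphabetically by surname: Dimitriou before Greco.
Kapoor and Nguyen are each a member of the cathedral chapter, so the next rule applies.
Kapoor and Nguyen both have years in holy orders 40 years, so the next rule applies.
Kapoor and Nguyen both have date of consecration or institution Jun 27, 2001, so the next rule applies.
Among Kapoor and Nguyen, alphabetically by surname: Kapoor before Nguyen.
Full order: Dimitriou, Greco, Kapoor, Nguyen, Adeyemi, Beaumont.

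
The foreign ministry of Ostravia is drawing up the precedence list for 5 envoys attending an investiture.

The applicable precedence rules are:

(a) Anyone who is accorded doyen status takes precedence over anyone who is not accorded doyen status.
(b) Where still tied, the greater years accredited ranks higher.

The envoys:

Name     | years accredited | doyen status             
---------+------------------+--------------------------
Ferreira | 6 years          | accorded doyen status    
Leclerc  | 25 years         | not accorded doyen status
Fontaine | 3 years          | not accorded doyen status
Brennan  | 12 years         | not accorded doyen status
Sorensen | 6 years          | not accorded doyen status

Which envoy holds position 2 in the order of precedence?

Leclerc

By the first rule: Ferreira (accorded doyen status); then Leclerc, Brennan, Sorensen and Fontaine (each not accorded doyen status).
Among Leclerc, Brennan, Sorensen and Fontaine, by years accredited (higher first): Leclerc (25 years) before Brennan (12 years) before Sorensen (6 years) before Fontaine (3 years).
Order: Ferreira, Leclerc, Brennan, Sorensen, Fontaine.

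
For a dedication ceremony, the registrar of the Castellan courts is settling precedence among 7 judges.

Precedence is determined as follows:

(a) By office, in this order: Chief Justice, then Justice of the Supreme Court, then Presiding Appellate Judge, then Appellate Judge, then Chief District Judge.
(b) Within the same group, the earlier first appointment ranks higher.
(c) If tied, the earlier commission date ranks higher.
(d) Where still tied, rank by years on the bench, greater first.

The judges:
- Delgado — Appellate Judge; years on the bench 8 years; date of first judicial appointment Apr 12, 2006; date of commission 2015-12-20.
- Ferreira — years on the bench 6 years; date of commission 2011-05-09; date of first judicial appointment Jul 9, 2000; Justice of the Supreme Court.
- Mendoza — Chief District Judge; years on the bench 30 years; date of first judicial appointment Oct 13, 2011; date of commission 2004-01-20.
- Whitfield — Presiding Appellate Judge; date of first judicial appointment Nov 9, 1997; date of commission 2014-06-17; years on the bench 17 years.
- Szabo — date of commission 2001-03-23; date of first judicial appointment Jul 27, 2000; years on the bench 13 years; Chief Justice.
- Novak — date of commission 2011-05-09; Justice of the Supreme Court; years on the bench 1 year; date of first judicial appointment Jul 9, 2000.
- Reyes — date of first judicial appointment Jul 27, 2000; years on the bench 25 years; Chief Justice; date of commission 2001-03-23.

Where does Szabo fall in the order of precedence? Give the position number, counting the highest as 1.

By office: Reyes and Szabo (Chief Justice); then Ferreira and Novak (Justice of the Supreme Court); then Whitfield (Presiding Appellate Judge); then Delgado (Appellate Judge); then Mendoza (Chief District Judge).
Reyes and Szabo both have date of first judicial appointment Jul 27, 2000, so the next rule applies.
Reyes and Szabo both have date of commission 2001-03-23, so the next rule applies.
Among Reyes and Szabo, by years on the bench (higher first): Reyes (25 years) before Szabo (13 years).
Ferreira and Novak both have date of first judicial appointment Jul 9, 2000, so the next rule applies.
Ferreira and Novak both have date of commission 2011-05-09, so the next rule applies.
Among Ferreira and Novak, by years on the bench (higher first): Ferreira (6 years) before Novak (1 year).
Order: Reyes, Szabo, Ferreira, Novak, Whitfield, Delgado, Mendoza. So position 2.

2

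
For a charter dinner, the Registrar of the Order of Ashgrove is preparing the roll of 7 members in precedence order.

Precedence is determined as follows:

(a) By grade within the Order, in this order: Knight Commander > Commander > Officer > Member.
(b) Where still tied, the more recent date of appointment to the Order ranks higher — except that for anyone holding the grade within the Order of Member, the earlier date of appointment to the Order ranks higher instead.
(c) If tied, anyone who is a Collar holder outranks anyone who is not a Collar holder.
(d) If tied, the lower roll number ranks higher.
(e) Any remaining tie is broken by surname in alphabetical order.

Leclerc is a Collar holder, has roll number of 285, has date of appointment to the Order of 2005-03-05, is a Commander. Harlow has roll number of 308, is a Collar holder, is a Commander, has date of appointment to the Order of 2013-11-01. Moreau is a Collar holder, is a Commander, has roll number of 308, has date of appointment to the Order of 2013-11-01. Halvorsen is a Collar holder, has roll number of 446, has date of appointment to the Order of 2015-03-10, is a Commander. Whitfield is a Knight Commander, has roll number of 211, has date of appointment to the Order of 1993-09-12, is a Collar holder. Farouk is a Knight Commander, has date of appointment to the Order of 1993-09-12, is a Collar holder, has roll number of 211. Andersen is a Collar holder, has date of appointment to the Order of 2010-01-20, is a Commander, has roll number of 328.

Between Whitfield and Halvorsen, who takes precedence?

Whitfield

By grade within the Order: Farouk and Whitfield (Knight Commander); then Halvorsen, Harlow, Moreau, Andersen and Leclerc (Commander).
Farouk and Whitfield both have date of appointment to the Order 1993-09-12, so the next rule applies.
Farouk and Whitfield are each a Collar holder, so the next rule applies.
Farouk and Whitfield both have roll number 211, so the next rule applies.
Among Farouk and Whitfield, alphabetically by surname: Farouk before Whitfield.
Among Halvorsen, Harlow, Moreau, Andersen and Leclerc, by date of appointment to the Order (later first): Halvorsen (2015-03-10) before Harlow and Moreau (2013-11-01) before Andersen (2010-01-20) before Leclerc (2005-03-05).
Harlow and Moreau are each a Collar holder, so the next rule applies.
Harlow and Moreau both have roll number 308, so the next rule applies.
Among Harlow and Moreau, alphabetically by surname: Harlow before Moreau.
So Whitfield takes precedence.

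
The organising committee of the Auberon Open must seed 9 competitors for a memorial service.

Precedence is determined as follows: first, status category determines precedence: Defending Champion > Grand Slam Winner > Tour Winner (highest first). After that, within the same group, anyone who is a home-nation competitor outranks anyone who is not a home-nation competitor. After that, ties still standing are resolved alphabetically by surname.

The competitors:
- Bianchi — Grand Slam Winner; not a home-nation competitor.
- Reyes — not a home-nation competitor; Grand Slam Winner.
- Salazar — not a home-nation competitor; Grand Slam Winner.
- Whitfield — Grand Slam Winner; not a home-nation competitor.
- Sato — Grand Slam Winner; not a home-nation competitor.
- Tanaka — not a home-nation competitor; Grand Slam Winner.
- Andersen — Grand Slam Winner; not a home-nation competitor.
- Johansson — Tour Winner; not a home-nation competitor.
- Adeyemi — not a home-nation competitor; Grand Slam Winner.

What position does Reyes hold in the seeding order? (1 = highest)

4

By status category: Adeyemi, Andersen, Bianchi, Reyes, Salazar, Sato, Tanaka and Whitfield (Grand Slam Winner); then Johansson (Tour Winner).
Adeyemi, Andersen, Bianchi, Reyes, Salazar, Sato, Tanaka and Whitfield are each not a home-nation competitor, so the next rule applies.
Among Adeyemi, Andersen, Bianchi, Reyes, Salazar, Sato, Tanaka and Whitfield, alphabetically by surname: Adeyemi before Andersen before Bianchi before Reyes before Salazar before Sato before Tanaka before Whitfield.
Order: Adeyemi, Andersen, Bianchi, Reyes, Salazar, Sato, Tanaka, Whitfield, Johansson. So position 4.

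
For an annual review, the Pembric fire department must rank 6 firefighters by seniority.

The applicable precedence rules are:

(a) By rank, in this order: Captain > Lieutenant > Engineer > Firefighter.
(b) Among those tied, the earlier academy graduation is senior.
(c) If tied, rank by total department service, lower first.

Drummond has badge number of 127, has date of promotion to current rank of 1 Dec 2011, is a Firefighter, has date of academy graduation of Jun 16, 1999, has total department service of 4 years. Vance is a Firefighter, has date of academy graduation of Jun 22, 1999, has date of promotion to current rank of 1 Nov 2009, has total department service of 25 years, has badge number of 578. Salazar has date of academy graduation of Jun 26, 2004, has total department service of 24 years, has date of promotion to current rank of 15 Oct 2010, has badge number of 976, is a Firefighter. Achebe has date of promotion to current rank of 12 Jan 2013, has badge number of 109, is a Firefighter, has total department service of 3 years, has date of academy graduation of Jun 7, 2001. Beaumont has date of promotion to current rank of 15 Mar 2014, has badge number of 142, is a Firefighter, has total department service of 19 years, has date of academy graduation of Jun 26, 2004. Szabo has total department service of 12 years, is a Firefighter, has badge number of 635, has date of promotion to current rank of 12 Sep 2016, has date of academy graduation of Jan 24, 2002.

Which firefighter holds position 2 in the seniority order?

By rank: Drummond, Vance, Achebe, Szabo, Beaumont and Salazar (Firefighter).
Among Drummond, Vance, Achebe, Szabo, Beaumont and Salazar, by date of academy graduation (earlier first): Drummond (Jun 16, 1999) before Vance (Jun 22, 1999) before Achebe (Jun 7, 2001) before Szabo (Jan 24, 2002) before Beaumont and Salazar (Jun 26, 2004).
Among Beaumont and Salazar, by total department service (lower first): Beaumont (19 years) before Salazar (24 years).
Order: Drummond, Vance, Achebe, Szabo, Beaumont, Salazar.

Vance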